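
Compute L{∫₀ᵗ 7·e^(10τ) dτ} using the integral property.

L{∫₀ᵗ f(τ)dτ} = F(s)/s with F(s) = 7/(s-10), so L{∫₀ᵗ 7·e^(10τ) dτ} = 7/(s(s-10))

Final answer: 7/(s(s-10))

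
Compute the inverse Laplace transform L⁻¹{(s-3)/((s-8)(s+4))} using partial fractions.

Using partial fractions, f(t) = (5e^(8t) + 7e^(-4t))/12

Final answer: (5e^(8t) + 7e^(-4t))/12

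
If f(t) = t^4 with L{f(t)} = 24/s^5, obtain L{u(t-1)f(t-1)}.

Time shift theorem: L{u(t-a)f(t-a)} = e^(-as)F(s). Here a=1, F(s) = 24/s^5, so L{u(t-1)f(t-1)} = e^(-s)·24/s^5

Final answer: e^(-s)·24/s^5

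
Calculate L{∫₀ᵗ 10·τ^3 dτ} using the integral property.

L{∫₀ᵗ f(τ)dτ} = F(s)/s with f(t) = 10t^3. F(s) = 60/s^4, so L{∫₀ᵗ 10·τ^3 dτ} = (60/s^4)/s = 60/s^5. (Check: ∫₀ᵗ 10·τ^3 dτ = 10t^4/4.)

Final answer: 60/s^5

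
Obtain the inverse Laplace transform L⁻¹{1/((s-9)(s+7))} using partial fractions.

Decompose: A/(s-9) + B/(s+7). A = 1/16, B = -1/16. f(t) = (e^(9t) - e^(-7t))/16

Final answer: (e^(9t) - e^(-7t))/16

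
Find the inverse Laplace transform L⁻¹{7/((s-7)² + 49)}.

Using frequency shift, L⁻¹{7/((s-7)² + 49)} = e^(7t)·sin(7t)

Final answer: e^(7t)·sin(7t)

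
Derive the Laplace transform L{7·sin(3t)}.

L{sin(ωt)} = ω/(s² + ω²), so L{sin(3t)} = 3/(s² + 9). Then L{7·sin(3t)} = 7·3/(s² + 9) = 21/(s² + 9)

Final answer: 21/(s² + 9)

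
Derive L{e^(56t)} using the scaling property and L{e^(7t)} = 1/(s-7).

Using L{f(at)} = (1/a)F(s/a) with a=8 and f(t) = e^(7t): L{e^(56t)} = (1/8) · 1/((s/8)-7) = (1/8) · 8/(s-56) = 1/(s-56)

Final answer: 1/(s-56)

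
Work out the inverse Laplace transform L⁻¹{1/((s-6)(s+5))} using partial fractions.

Decompose: A/(s-6) + B/(s+5). A = 1/11, B = -1/11. f(t) = (e^(6t) - e^(-5t))/11

Final answer: (e^(6t) - e^(-5t))/11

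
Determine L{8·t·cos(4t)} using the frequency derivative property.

L{cos(4t)} = s/(s² + 16). Derivative: d/ds[s/(s² + 16)] = [(s² + 16) - s·2s]/(s² + 16)² = (16 - s²)/(s² + 16)². So L{t·cos(4t)} = -F'(s) = (s² - 16)/(s² + 16)². Then L{8·t·cos(4t)} = 8·(s² - 16)/(s² + 16)²

Final answer: 8·(s² - 16)/(s² + 16)²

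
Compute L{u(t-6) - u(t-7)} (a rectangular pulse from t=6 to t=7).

L{u(t-a)} = e^(-as)/s. L{u(t-6) - u(t-7)} = (e^(-6s) - e^(-7s))/s

Final answer: (e^(-6s) - e^(-7s))/s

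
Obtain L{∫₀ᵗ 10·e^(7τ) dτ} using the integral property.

L{∫₀ᵗ f(τ)dτ} = F(s)/s with F(s) = 10/(s-7), so L{∫₀ᵗ 10·e^(7τ) dτ} = 10/(s(s-7))

Final answer: 10/(s(s-7))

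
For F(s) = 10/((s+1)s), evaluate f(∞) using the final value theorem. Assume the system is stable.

f(∞) = lim_{s→0} sF(s) = lim_{s→0} 10/(s+1) = 10

Final answer: 10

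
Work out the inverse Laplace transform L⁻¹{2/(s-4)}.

L⁻¹{1/(s-a)} = e^(at), so L⁻¹{1/(s-4)} = e^(4t), and L⁻¹{2/(s-4)} = 2·e^(4t)

Final answer: 2·e^(4t)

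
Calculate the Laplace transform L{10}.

L{10} = 10 · L{1} = 10/s

Final answer: 10/s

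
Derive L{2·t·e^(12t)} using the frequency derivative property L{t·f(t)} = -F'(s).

L{e^(12t)} = 1/(s-12). By frequency derivative: L{t·e^(12t)} = -d/ds[1/(s-12)] = -(-1)/(s-12)² = 1/(s-12)². Then L{2·t·e^(12t)} = 2·1/(s-12)² = 2/(s-12)²

Final answer: 2/(s-12)²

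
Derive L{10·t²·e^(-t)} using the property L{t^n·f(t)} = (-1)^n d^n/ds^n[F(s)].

L{e^(-t)} = 1/(s+1). d/ds[1/(s+1)] = -1/(s+1)². d²/ds²[1/(s+1)] = 2/(s+1)³. So L{t²·e^(-t)} = (-1)² · 2/(s+1)³ = 2/(s+1)³. Then L{10·t²·e^(-t)} = 10·2/(s+1)³ = 20/(s+1)³

Final answer: 20/(s+1)³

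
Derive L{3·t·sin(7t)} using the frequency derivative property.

L{sin(7t)} = 7/(s² + 49). By L{t·f(t)} = -F'(s): -d/ds[7/(s² + 49)] = -(7)·(-2s)/(s² + 49)² = 14s/(s² + 49)². Then L{3·t·sin(7t)} = 3·14s/(s² + 49)² = 42s/(s² + 49)²

Final answer: 42s/(s² + 49)²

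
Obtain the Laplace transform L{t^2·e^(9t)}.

L{t^n·e^(at)} = n!/(s-a)^(n+1), so L{t^2·e^(9t)} = 2/(s-9)^3

Final answer: 2/(s-9)^3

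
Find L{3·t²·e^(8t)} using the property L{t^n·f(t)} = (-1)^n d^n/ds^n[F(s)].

L{e^(8t)} = 1/(s-8). d/ds[1/(s-8)] = -1/(s-8)². d²/ds²[1/(s-8)] = 2/(s-8)³. So L{t²·e^(8t)} = (-1)² · 2/(s-8)³ = 2/(s-8)³. Then L{3·t²·e^(8t)} = 3·2/(s-8)³ = 6/(s-8)³

Final answer: 6/(s-8)³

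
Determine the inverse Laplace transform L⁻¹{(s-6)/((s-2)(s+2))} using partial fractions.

Using partial fractions, f(t) = (-4e^(2t) + 8e^(-2t))/4

Final answer: (-4e^(2t) + 8e^(-2t))/4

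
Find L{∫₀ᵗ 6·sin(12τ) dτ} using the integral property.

L{∫₀ᵗ f(τ)dτ} = F(s)/s with F(s) = 72/(s² + 144), so the result is (72/(s² + 144))/s = 72/(s(s² + 144))

Final answer: 72/(s(s² + 144))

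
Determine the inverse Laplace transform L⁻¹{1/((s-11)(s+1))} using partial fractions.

Decompose: A/(s-11) + B/(s+1). A = 1/12, B = -1/12. f(t) = (e^(11t) - e^(-t))/12

Final answer: (e^(11t) - e^(-t))/12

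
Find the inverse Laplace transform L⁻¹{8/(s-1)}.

L⁻¹{1/(s-a)} = e^(at), so L⁻¹{1/(s-1)} = e^t, and L⁻¹{8/(s-1)} = 8·e^t

Final answer: 8·e^t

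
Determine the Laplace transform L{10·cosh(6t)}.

L{cosh(ωt)} = s/(s² - ω²), so L{cosh(6t)} = s/(s² - 36). Then L{10·cosh(6t)} = 10·s/(s² - 36) = 10s/(s² - 36)

Final answer: 10s/(s² - 36)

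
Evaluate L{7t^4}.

L{t^n} = n!/s^(n+1). So L{7t^4} = 7·4!/s^5 = 168/s^5

Final answer: 168/s^5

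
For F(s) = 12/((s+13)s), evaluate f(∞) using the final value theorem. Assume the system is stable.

f(∞) = lim_{s→0} sF(s) = lim_{s→0} 12/(s+13) = 12/13

Final answer: 12/13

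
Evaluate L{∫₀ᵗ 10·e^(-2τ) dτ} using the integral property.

L{∫₀ᵗ f(τ)dτ} = F(s)/s with F(s) = 10/(s+2), so L{∫₀ᵗ 10·e^(-2τ) dτ} = 10/(s(s+2))

Final answer: 10/(s(s+2))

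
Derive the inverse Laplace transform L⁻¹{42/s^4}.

L⁻¹{n!/s^(n+1)} = t^n with n=3. So L⁻¹{6/s^4} = t^3, and L⁻¹{42/s^4} = (42/6)·t^3 = 7·t^3

Final answer: 7·t^3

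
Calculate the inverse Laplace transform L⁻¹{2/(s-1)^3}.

L⁻¹{n!/(s-a)^(n+1)} = t^n·e^(at) with n=2, a=1. So L⁻¹{2/(s-1)^3} = t^2·e^t

Final answer: t^2·e^t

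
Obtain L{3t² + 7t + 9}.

L{3t² + 7t + 9} = 3·2/s³ + 7/s² + 9/s = 6/s³ + 7/s² + 9/s

Final answer: 6/s³ + 7/s² + 9/s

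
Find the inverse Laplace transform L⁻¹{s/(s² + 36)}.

L⁻¹{s/(s² + 36)} = cos(6t)

Final answer: cos(6t)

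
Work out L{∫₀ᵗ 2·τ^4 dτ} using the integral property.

L{∫₀ᵗ f(τ)dτ} = F(s)/s with f(t) = 2t^4. F(s) = 48/s^5, so L{∫₀ᵗ 2·τ^4 dτ} = (48/s^5)/s = 48/s^6. (Check: ∫₀ᵗ 2·τ^4 dτ = 2t^5/5.)

Final answer: 48/s^6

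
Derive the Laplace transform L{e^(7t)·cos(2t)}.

L{e^(at)·cos(ωt)} = (s-a)/((s-a)² + ω²), so L{e^(7t)·cos(2t)} = (s-7)/((s-7)² + 4)

Final answer: (s-7)/((s-7)² + 4)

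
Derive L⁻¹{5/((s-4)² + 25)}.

Form: b/((s-a)² + b²) → e^(at)sin(bt). With a=4, b=5

Final answer: e^(4t)·sin(5t)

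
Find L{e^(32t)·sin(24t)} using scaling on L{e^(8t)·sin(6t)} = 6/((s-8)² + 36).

Scaling with a=4: L{e^(32t)·sin(24t)} = (1/4) · 6/((s/4-8)² + 36). Simplifying: 24/((s-32)² + 576)

Final answer: 24/((s-32)² + 576)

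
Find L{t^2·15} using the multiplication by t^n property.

L{15} = 15/s. d^1/ds^1[1/s] = -1/s². d^2/ds^2[1/s] = 2/s^3. So L{t^2} = (-1)^{2}·2/s^3 = 2/s^3. Then L{t^2·15} = 15·2/s^3 = 30/s^3

Final answer: 30/s^3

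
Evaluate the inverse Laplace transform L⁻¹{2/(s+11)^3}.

L⁻¹{n!/(s-a)^(n+1)} = t^n·e^(at) with n=2, a=-11. So L⁻¹{2/(s+11)^3} = t^2·e^(-11t)

Final answer: t^2·e^(-11t)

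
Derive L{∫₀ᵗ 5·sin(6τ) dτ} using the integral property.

L{∫₀ᵗ f(τ)dτ} = F(s)/s with F(s) = 30/(s² + 36), so the result is (30/(s² + 36))/s = 30/(s(s² + 36))

Final answer: 30/(s(s² + 36))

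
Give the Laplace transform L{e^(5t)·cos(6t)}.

L{e^(at)·cos(ωt)} = (s-a)/((s-a)² + ω²), so L{e^(5t)·cos(6t)} = (s-5)/((s-5)² + 36)

Final answer: (s-5)/((s-5)² + 36)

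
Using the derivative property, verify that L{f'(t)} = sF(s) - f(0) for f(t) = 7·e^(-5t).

f'(t) = -35e^(-5t). Direct: L{f'(t)} = -35/(s+5). Property: s·7/(s+5) - 7 = (7s - 7(s+5))/(s+5) = -35/(s+5). ✓

Final answer: -35/(s+5)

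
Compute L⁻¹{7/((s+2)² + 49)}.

Form: b/((s-a)² + b²) → e^(at)sin(bt). With a=-2, b=7

Final answer: e^(-2t)·sin(7t)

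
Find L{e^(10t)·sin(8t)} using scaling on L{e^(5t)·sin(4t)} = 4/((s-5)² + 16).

Scaling with a=2: L{e^(10t)·sin(8t)} = (1/2) · 4/((s/2-5)² + 16). Simplifying: 8/((s-10)² + 64)

Final answer: 8/((s-10)² + 64)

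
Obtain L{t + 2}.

L{t + 2} = L{t} + 2·L{1} = 1/s² + 2/s

Final answer: 1/s² + 2/s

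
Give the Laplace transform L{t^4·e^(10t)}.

L{t^n·e^(at)} = n!/(s-a)^(n+1), so L{t^4·e^(10t)} = 24/(s-10)^5

Final answer: 24/(s-10)^5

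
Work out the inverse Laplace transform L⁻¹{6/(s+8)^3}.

L⁻¹{n!/(s-a)^(n+1)} = t^n·e^(at) with n=2, a=-8. So L⁻¹{2/(s+8)^3} = t^2·e^(-8t), and L⁻¹{6/(s+8)^3} = (6/2)·t^2·e^(-8t) = 3·t^2·e^(-8t)

Final answer: 3·t^2·e^(-8t)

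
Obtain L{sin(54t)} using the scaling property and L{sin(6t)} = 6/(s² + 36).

Using L{f(at)} = (1/a)F(s/a) with a=9: L{sin(54t)} = (1/9) · 6/((s/9)² + 36) = (1/9) · 6·81/(s² + 2916) = 54/(s² + 2916)

Final answer: 54/(s² + 2916)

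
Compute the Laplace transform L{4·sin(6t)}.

L{sin(ωt)} = ω/(s² + ω²), so L{sin(6t)} = 6/(s² + 36). Then L{4·sin(6t)} = 4·6/(s² + 36) = 24/(s² + 36)

Final answer: 24/(s² + 36)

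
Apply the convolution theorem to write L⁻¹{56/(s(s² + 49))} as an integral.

56/(s(s² + 49)) = (1/s)·(56/(s² + 49)) = L{1}·L{8·sin(7t)}. So f(t) = 1*(8·sin(7t)) = ∫₀ᵗ 8·sin(7τ) dτ

Final answer: ∫₀ᵗ 8·sin(7τ) dτ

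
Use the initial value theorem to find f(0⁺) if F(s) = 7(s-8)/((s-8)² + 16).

f(0⁺) = lim_{s→∞} sF(s) = lim_{s→∞} 7s(s-8)/((s-8)² + 16) = 7

Final answer: 7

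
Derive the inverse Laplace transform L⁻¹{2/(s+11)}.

L⁻¹{1/(s-a)} = e^(at), so L⁻¹{1/(s+11)} = e^(-11t), and L⁻¹{2/(s+11)} = 2·e^(-11t)

Final answer: 2·e^(-11t)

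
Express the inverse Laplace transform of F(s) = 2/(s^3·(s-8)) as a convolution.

2/(s^3·(s-8)) = (2/s^3)·(1/(s-8)) = L{t^2}·L{e^(8t)}. So f(t) = t^2*e^(8t) = ∫₀ᵗ τ^2·e^(8(t-τ)) dτ

Final answer: ∫₀ᵗ τ^2·e^(8(t-τ)) dτ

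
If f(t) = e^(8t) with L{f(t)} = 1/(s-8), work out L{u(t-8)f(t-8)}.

Time shift theorem: L{u(t-a)f(t-a)} = e^(-as)F(s). Here a=8, F(s) = 1/(s-8), so L{u(t-8)f(t-8)} = e^(-8s)·1/(s-8)

Final answer: e^(-8s)·1/(s-8)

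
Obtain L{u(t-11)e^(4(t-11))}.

u(t-a)f(t-a) with f(t)=e^(4t). L{e^(4t)} = 1/(s-4). By time shift: e^(-11s)/(s-4)

Final answer: e^(-11s)/(s-4)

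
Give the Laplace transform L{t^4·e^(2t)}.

L{t^n·e^(at)} = n!/(s-a)^(n+1), so L{t^4·e^(2t)} = 24/(s-2)^5

Final answer: 24/(s-2)^5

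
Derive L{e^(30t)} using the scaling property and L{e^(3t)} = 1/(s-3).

Using L{f(at)} = (1/a)F(s/a) with a=10 and f(t) = e^(3t): L{e^(30t)} = (1/10) · 1/((s/10)-3) = (1/10) · 10/(s-30) = 1/(s-30)

Final answer: 1/(s-30)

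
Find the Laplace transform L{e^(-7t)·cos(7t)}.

L{e^(at)·cos(ωt)} = (s-a)/((s-a)² + ω²), so L{e^(-7t)·cos(7t)} = (s+7)/((s+7)² + 49)

Final answer: (s+7)/((s+7)² + 49)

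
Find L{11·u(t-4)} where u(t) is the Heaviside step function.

L{u(t-a)} = e^(-as)/s. Here a=4, so L{u(t-4)} = e^(-4s)/s, and L{11·u(t-4)} = 11·e^(-4s)/s

Final answer: 11·e^(-4s)/s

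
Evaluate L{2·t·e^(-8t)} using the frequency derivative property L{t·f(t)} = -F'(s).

L{e^(-8t)} = 1/(s+8). By frequency derivative: L{t·e^(-8t)} = -d/ds[1/(s+8)] = -(-1)/(s+8)² = 1/(s+8)². Then L{2·t·e^(-8t)} = 2·1/(s+8)² = 2/(s+8)²

Final answer: 2/(s+8)²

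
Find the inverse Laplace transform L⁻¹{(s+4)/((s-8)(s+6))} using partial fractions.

Using partial fractions, f(t) = (12e^(8t) + 2e^(-6t))/14

Final answer: (12e^(8t) + 2e^(-6t))/14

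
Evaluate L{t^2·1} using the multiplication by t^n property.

L{1} = 1/s. d^1/ds^1[1/s] = -1/s². d^2/ds^2[1/s] = 2/s^3. So L{t^2} = (-1)^{2}·2/s^3 = 2/s^3

Final answer: 2/s^3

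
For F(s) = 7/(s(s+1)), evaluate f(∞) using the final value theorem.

f(∞) = lim_{s→0} s·7/(s(s+1)) = lim_{s→0} 7/(s+1) = 7/1 = 7

Final answer: 7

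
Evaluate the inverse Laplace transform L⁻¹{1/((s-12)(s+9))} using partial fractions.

Decompose: A/(s-12) + B/(s+9). A = 1/21, B = -1/21. f(t) = (e^(12t) - e^(-9t))/21

Final answer: (e^(12t) - e^(-9t))/21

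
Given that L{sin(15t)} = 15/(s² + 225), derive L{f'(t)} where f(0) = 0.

L{f'(t)} = s·F(s) - f(0) = s·15/(s² + 225) - 0 = 15s/(s² + 225)

Final answer: 15s/(s² + 225)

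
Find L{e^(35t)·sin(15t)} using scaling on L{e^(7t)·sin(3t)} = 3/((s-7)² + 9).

Scaling with a=5: L{e^(35t)·sin(15t)} = (1/5) · 3/((s/5-7)² + 9). Simplifying: 15/((s-35)² + 225)

Final answer: 15/((s-35)² + 225)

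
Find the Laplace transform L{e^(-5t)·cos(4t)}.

L{e^(at)·cos(ωt)} = (s-a)/((s-a)² + ω²), so L{e^(-5t)·cos(4t)} = (s+5)/((s+5)² + 16)

Final answer: (s+5)/((s+5)² + 16)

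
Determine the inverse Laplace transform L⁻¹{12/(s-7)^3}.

L⁻¹{n!/(s-a)^(n+1)} = t^n·e^(at) with n=2, a=7. So L⁻¹{2/(s-7)^3} = t^2·e^(7t), and L⁻¹{12/(s-7)^3} = (12/2)·t^2·e^(7t) = 6·t^2·e^(7t)

Final answer: 6·t^2·e^(7t)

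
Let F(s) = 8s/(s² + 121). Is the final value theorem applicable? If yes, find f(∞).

The final value theorem requires all poles of sF(s) in the left half-plane. sF(s) = 8s²/(s² + 121) has poles at s = ±11i (imaginary axis). Theorem does NOT apply (oscillatory system).

Final answer: Not applicable (oscillatory)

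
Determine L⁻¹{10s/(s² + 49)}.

This is the form c·s/(s² + a²) with a = 7, c = 10. L⁻¹ = 10·cos(7t)

Final answer: 10·cos(7t)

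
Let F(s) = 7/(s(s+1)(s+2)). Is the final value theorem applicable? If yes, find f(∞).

Poles of sF(s) = 7/((s+1)(s+2)) are at s = -1 and s = -2, both in the left half-plane. Theorem applies. f(∞) = lim_{s→0} sF(s) = 7/(1·2) = 7/2

Final answer: 7/2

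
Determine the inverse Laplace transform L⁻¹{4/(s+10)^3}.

L⁻¹{n!/(s-a)^(n+1)} = t^n·e^(at) with n=2, a=-10. So L⁻¹{2/(s+10)^3} = t^2·e^(-10t), and L⁻¹{4/(s+10)^3} = (4/2)·t^2·e^(-10t) = 2·t^2·e^(-10t)

Final answer: 2·t^2·e^(-10t)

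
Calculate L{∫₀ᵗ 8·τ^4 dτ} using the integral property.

L{∫₀ᵗ f(τ)dτ} = F(s)/s with f(t) = 8t^4. F(s) = 192/s^5, so L{∫₀ᵗ 8·τ^4 dτ} = (192/s^5)/s = 192/s^6. (Check: ∫₀ᵗ 8·τ^4 dτ = 8t^5/5.)

Final answer: 192/s^6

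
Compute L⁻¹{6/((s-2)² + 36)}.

Form: b/((s-a)² + b²) → e^(at)sin(bt). With a=2, b=6

Final answer: e^(2t)·sin(6t)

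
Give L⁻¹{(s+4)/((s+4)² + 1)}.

Using frequency shift: L⁻¹{(s-a)/((s-a)² + b²)} = e^(at)cos(bt). Here a=-4, b=1

Final answer: e^(-4t)·cos(t)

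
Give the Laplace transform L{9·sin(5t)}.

L{sin(ωt)} = ω/(s² + ω²), so L{sin(5t)} = 5/(s² + 25). Then L{9·sin(5t)} = 9·5/(s² + 25) = 45/(s² + 25)

Final answer: 45/(s² + 25)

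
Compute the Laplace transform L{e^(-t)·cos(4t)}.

L{e^(at)·cos(ωt)} = (s-a)/((s-a)² + ω²), so L{e^(-t)·cos(4t)} = (s+1)/((s+1)² + 16)

Final answer: (s+1)/((s+1)² + 16)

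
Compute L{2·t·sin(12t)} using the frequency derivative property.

L{sin(12t)} = 12/(s² + 144). By L{t·f(t)} = -F'(s): -d/ds[12/(s² + 144)] = -(12)·(-2s)/(s² + 144)² = 24s/(s² + 144)². Then L{2·t·sin(12t)} = 2·24s/(s² + 144)² = 48s/(s² + 144)²

Final answer: 48s/(s² + 144)²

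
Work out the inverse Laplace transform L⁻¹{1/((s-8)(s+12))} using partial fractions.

Decompose: A/(s-8) + B/(s+12). A = 1/20, B = -1/20. f(t) = (e^(8t) - e^(-12t))/20

Final answer: (e^(8t) - e^(-12t))/20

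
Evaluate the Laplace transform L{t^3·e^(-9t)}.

L{t^n·e^(at)} = n!/(s-a)^(n+1), so L{t^3·e^(-9t)} = 6/(s+9)^4

Final answer: 6/(s+9)^4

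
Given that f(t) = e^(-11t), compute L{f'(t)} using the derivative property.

f(0) = 1, F(s) = 1/(s+11). L{f'(t)} = s·F(s) - f(0) = s/(s+11) - 1 = (s - (s+11))/(s+11) = -11/(s+11)

Final answer: -11/(s+11)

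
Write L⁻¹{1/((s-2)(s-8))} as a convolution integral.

1/((s-2)(s-8)) = (1/(s-2))·(1/(s-8)) = L{e^(2t)}·L{e^(8t)}. So f(t) = e^(2t)*e^(8t) = ∫₀ᵗ e^(2τ)·e^(8(t-τ)) dτ

Final answer: ∫₀ᵗ e^(2τ)·e^(8(t-τ)) dτ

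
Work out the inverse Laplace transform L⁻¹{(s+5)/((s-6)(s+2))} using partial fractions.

Using partial fractions, f(t) = (11e^(6t) - 3e^(-2t))/8

Final answer: (11e^(6t) - 3e^(-2t))/8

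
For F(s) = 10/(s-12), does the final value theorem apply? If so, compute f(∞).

sF(s) = 10s/(s-12) has a pole at s = 12 in the right half-plane. Theorem does NOT apply (unstable system; f(t) = 10·e^(12t) grows without bound).

Final answer: Not applicable (unstable)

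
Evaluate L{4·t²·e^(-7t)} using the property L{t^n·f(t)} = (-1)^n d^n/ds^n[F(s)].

L{e^(-7t)} = 1/(s+7). d/ds[1/(s+7)] = -1/(s+7)². d²/ds²[1/(s+7)] = 2/(s+7)³. So L{t²·e^(-7t)} = (-1)² · 2/(s+7)³ = 2/(s+7)³. Then L{4·t²·e^(-7t)} = 4·2/(s+7)³ = 8/(s+7)³

Final answer: 8/(s+7)³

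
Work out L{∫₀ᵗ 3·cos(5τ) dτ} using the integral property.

L{∫₀ᵗ f(τ)dτ} = F(s)/s with F(s) = 3s/(s² + 25), so the result is (3s/(s² + 25))/s = 3/(s² + 25)

Final answer: 3/(s² + 25)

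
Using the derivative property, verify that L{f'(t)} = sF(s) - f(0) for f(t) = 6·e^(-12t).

f'(t) = -72e^(-12t). Direct: L{f'(t)} = -72/(s+12). Property: s·6/(s+12) - 6 = (6s - 6(s+12))/(s+12) = -72/(s+12). ✓

Final answer: -72/(s+12)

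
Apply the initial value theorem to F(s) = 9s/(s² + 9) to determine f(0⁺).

f(0⁺) = lim_{s→∞} s·9s/(s² + 9) = lim_{s→∞} 9s²/(s² + 9) = 9

Final answer: 9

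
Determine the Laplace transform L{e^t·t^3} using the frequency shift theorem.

L{e^(at)·t^n} = n!/(s-a)^(n+1), so L{e^t·t^3} = 6/(s-1)^4

Final answer: 6/(s-1)^4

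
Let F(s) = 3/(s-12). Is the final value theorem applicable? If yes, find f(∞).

sF(s) = 3s/(s-12) has a pole at s = 12 in the right half-plane. Theorem does NOT apply (unstable system; f(t) = 3·e^(12t) grows without bound).

Final answer: Not applicable (unstable)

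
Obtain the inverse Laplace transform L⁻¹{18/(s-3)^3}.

L⁻¹{n!/(s-a)^(n+1)} = t^n·e^(at) with n=2, a=3. So L⁻¹{2/(s-3)^3} = t^2·e^(3t), and L⁻¹{18/(s-3)^3} = (18/2)·t^2·e^(3t) = 9·t^2·e^(3t)

Final answer: 9·t^2·e^(3t)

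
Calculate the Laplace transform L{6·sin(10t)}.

L{sin(ωt)} = ω/(s² + ω²), so L{sin(10t)} = 10/(s² + 100). Then L{6·sin(10t)} = 6·10/(s² + 100) = 60/(s² + 100)

Final answer: 60/(s² + 100)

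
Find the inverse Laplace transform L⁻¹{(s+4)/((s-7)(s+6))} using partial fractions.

Using partial fractions, f(t) = (11e^(7t) + 2e^(-6t))/13

Final answer: (11e^(7t) + 2e^(-6t))/13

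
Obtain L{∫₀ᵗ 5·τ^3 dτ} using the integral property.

L{∫₀ᵗ f(τ)dτ} = F(s)/s with f(t) = 5t^3. F(s) = 30/s^4, so L{∫₀ᵗ 5·τ^3 dτ} = (30/s^4)/s = 30/s^5. (Check: ∫₀ᵗ 5·τ^3 dτ = 5t^4/4.)

Final answer: 30/s^5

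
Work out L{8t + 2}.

L{8t + 2} = 8·L{t} + 2·L{1} = 8/s² + 2/s

Final answer: 8/s² + 2/s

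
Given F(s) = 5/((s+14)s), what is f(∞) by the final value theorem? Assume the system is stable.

f(∞) = lim_{s→0} sF(s) = lim_{s→0} 5/(s+14) = 5/14

Final answer: 5/14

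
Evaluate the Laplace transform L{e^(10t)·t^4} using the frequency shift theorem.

L{e^(at)·t^n} = n!/(s-a)^(n+1), so L{e^(10t)·t^4} = 24/(s-10)^5

Final answer: 24/(s-10)^5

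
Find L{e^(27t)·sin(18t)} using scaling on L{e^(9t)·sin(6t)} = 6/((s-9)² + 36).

Scaling with a=3: L{e^(27t)·sin(18t)} = (1/3) · 6/((s/3-9)² + 36). Simplifying: 18/((s-27)² + 324)

Final answer: 18/((s-27)² + 324)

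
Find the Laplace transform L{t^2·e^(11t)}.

L{t^n·e^(at)} = n!/(s-a)^(n+1), so L{t^2·e^(11t)} = 2/(s-11)^3

Final answer: 2/(s-11)^3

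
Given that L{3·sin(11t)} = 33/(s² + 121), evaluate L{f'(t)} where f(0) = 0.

L{f'(t)} = s·F(s) - f(0) = s·33/(s² + 121) - 0 = 33s/(s² + 121)

Final answer: 33s/(s² + 121)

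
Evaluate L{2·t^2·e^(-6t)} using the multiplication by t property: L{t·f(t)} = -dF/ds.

Using L{t^n·e^(at)} = n!/(s-a)^(n+1), L{t^2·e^(-6t)} = 2/(s+6)^3, so L{2·t^2·e^(-6t)} = 2·2/(s+6)^3 = 4/(s+6)^3

Final answer: 4/(s+6)^3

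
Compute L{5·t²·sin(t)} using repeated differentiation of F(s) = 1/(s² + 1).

F(s) = 1/(s² + 1). F'(s) = -2s/(s² + 1)². F''(s) = -2(1 - 3s²)/(s² + 1)³ = (6s² - 2)/(s² + 1)³. So L{t²·sin(t)} = (-1)² F''(s) = (6s² - 2)/(s² + 1)³. Then L{5·t²·sin(t)} = 5·(6s² - 2)/(s² + 1)³ = (30s² - 10)/(s² + 1)³

Final answer: (30s² - 10)/(s² + 1)³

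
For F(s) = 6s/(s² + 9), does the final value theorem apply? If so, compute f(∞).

The final value theorem requires all poles of sF(s) in the left half-plane. sF(s) = 6s²/(s² + 9) has poles at s = ±3i (imaginary axis). Theorem does NOT apply (oscillatory system).

Final answer: Not applicable (oscillatory)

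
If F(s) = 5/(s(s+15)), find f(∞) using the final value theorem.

f(∞) = lim_{s→0} s·5/(s(s+15)) = lim_{s→0} 5/(s+15) = 5/15 = 1/3

Final answer: 1/3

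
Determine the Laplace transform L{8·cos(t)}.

L{cos(ωt)} = s/(s² + ω²), so L{cos(t)} = s/(s² + 1). Then L{8·cos(t)} = 8·s/(s² + 1) = 8s/(s² + 1)

Final answer: 8s/(s² + 1)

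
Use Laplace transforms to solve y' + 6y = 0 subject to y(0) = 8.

L{y'} + 6L{y} = 0. sY - 8 + 6Y = 0. Y(s+6) = 8. Y = 8/(s+6)

Final answer: y(t) = 8e^(-6t)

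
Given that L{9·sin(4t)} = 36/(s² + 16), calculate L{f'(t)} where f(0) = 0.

L{f'(t)} = s·F(s) - f(0) = s·36/(s² + 16) - 0 = 36s/(s² + 16)

Final answer: 36s/(s² + 16)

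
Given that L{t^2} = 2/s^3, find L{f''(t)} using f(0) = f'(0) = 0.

L{f''(t)} = s²F(s) - sf(0) - f'(0) = s²·2/s^3 - 0 - 0 = 2/s

Final answer: 2/s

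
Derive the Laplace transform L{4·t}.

L{t^n} = n!/s^(n+1), so L{t} = 1/s^2. Then L{4·t} = 4·1/s^2 = 4/s^2

Final answer: 4/s^2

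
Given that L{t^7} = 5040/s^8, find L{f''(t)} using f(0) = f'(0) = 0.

L{f''(t)} = s²F(s) - sf(0) - f'(0) = s²·5040/s^8 - 0 - 0 = 5040/s^6

Final answer: 5040/s^6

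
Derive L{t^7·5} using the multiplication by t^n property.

L{5} = 5/s. d^1/ds^1[1/s] = -1/s². d^2/ds^2[1/s] = 2/s^3. d^3/ds^3[1/s] = -6/s^4. d^4/ds^4[1/s] = 24/s^5. d^5/ds^5[1/s] = -120/s^6. d^6/ds^6[1/s] = 720/s^7. d^7/ds^7[1/s] = -5040/s^8. So L{t^7} = (-1)^{7}·-5040/s^8 = 5040/s^8. Then L{t^7·5} = 5·5040/s^8 = 25200/s^8

Final answer: 25200/s^8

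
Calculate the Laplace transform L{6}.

L{6} = 6 · L{1} = 6/s

Final answer: 6/s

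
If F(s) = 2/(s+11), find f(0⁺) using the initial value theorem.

f(0⁺) = lim_{s→∞} s·2/(s+11) = lim_{s→∞} 2s/(s+11) = 2

Final answer: 2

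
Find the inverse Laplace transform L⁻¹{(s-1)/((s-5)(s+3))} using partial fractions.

Using partial fractions, f(t) = (4e^(5t) + 4e^(-3t))/8

Final answer: (4e^(5t) + 4e^(-3t))/8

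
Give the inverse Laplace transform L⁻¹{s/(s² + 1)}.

L⁻¹{s/(s² + 1)} = cos(t)

Final answer: cos(t)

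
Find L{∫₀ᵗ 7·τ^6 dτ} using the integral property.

L{∫₀ᵗ f(τ)dτ} = F(s)/s with f(t) = 7t^6. F(s) = 5040/s^7, so L{∫₀ᵗ 7·τ^6 dτ} = (5040/s^7)/s = 5040/s^8. (Check: ∫₀ᵗ 7·τ^6 dτ = 7t^7/7.)

Final answer: 5040/s^8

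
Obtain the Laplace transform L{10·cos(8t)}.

L{cos(ωt)} = s/(s² + ω²), so L{cos(8t)} = s/(s² + 64). Then L{10·cos(8t)} = 10·s/(s² + 64) = 10s/(s² + 64)

Final answer: 10s/(s² + 64)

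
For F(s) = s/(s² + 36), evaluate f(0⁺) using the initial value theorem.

f(0⁺) = lim_{s→∞} s·s/(s² + 36) = lim_{s→∞} s²/(s² + 36) = 1

Final answer: 1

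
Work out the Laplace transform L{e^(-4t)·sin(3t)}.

L{e^(at)·sin(ωt)} = ω/((s-a)² + ω²), so L{e^(-4t)·sin(3t)} = 3/((s+4)² + 9)

Final answer: 3/((s+4)² + 9)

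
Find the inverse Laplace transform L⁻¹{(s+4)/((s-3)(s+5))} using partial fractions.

Using partial fractions, f(t) = (7e^(3t) + e^(-5t))/8

Final answer: (7e^(3t) + e^(-5t))/8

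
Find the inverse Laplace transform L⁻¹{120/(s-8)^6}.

L⁻¹{n!/(s-a)^(n+1)} = t^n·e^(at), so L⁻¹{120/(s-8)^6} = t^5·e^(8t)

Final answer: t^5·e^(8t)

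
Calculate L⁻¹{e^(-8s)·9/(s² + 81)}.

L⁻¹{9/(s² + 81)} = sin(9t). By the time shift theorem, L⁻¹{e^(-as)F(s)} = u(t-a)f(t-a) with a=8, so L⁻¹{e^(-8s)·9/(s² + 81)} = u(t-8)·sin(9(t-8))

Final answer: u(t-8)·sin(9(t-8))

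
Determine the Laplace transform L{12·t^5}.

L{t^n} = n!/s^(n+1), so L{t^5} = 120/s^6. Then L{12·t^5} = 12·120/s^6 = 1440/s^6

Final answer: 1440/s^6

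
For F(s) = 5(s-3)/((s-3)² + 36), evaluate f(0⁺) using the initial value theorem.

f(0⁺) = lim_{s→∞} sF(s) = lim_{s→∞} 5s(s-3)/((s-3)² + 36) = 5

Final answer: 5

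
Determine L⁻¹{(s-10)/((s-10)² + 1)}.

Using frequency shift: L⁻¹{(s-a)/((s-a)² + b²)} = e^(at)cos(bt). Here a=10, b=1

Final answer: e^(10t)·cos(t)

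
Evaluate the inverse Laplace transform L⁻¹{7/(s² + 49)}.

L⁻¹{7/(s² + 49)} = sin(7t)

Final answer: sin(7t)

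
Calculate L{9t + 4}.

L{9t + 4} = 9·L{t} + 4·L{1} = 9/s² + 4/s

Final answer: 9/s² + 4/s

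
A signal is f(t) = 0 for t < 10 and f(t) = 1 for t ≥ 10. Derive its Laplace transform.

f(t) = u(t-10). L{u(t-10)} = e^(-10s)/s, so L{f(t)} = e^(-10s)/s

Final answer: e^(-10s)/s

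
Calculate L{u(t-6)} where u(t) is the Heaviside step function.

L{u(t-a)} = e^(-as)/s. Here a=6, so L{u(t-6)} = e^(-6s)/s

Final answer: e^(-6s)/s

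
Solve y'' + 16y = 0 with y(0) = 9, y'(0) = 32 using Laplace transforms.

L{y''} + 16L{y} = 0. s²Y - 9s - 32 + 16Y = 0. Y(s² + 16) = 9s + 32. Y = (9s + 32)/(s² + 16). Inverting: y(t) = 9cos(4t) + 8sin(4t)

Final answer: y(t) = 9cos(4t) + 8sin(4t)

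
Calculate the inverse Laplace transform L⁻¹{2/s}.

L⁻¹{c/s} = c, so L⁻¹{2/s} = 2

Final answer: 2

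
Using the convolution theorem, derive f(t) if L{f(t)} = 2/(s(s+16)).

2/(s(s+16)) = (2/s)·(1/(s+16)) = L{2}·L{e^(-16t)}. By convolution, f(t) = 2*e^(-16t) = ∫₀ᵗ 2·e^(-16τ) dτ = 2·(1 - e^(-16t))/16

Final answer: 2·(1 - e^(-16t))/16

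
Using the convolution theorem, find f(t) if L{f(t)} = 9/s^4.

9/s^4 = (9/s)·(1/s^3) = L{9}·L{t^2/2}. By convolution, f(t) = 9*t^2/2 = ∫₀ᵗ 9·τ^2/2 dτ = 9·t^3/6

Final answer: 9·t^3/6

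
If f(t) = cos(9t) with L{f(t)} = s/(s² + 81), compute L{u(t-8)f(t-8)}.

Time shift theorem: L{u(t-a)f(t-a)} = e^(-as)F(s). Here a=8, F(s) = s/(s² + 81), so L{u(t-8)f(t-8)} = e^(-8s)·s/(s² + 81)

Final answer: e^(-8s)·s/(s² + 81)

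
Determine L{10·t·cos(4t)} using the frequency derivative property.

L{cos(4t)} = s/(s² + 16). Derivative: d/ds[s/(s² + 16)] = [(s² + 16) - s·2s]/(s² + 16)² = (16 - s²)/(s² + 16)². So L{t·cos(4t)} = -F'(s) = (s² - 16)/(s² + 16)². Then L{10·t·cos(4t)} = 10·(s² - 16)/(s² + 16)²

Final answer: 10·(s² - 16)/(s² + 16)²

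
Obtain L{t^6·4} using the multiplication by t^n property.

L{4} = 4/s. d^1/ds^1[1/s] = -1/s². d^2/ds^2[1/s] = 2/s^3. d^3/ds^3[1/s] = -6/s^4. d^4/ds^4[1/s] = 24/s^5. d^5/ds^5[1/s] = -120/s^6. d^6/ds^6[1/s] = 720/s^7. So L{t^6} = (-1)^{6}·720/s^7 = 720/s^7. Then L{t^6·4} = 4·720/s^7 = 2880/s^7

Final answer: 2880/s^7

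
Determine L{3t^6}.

L{t^n} = n!/s^(n+1). So L{3t^6} = 3·6!/s^7 = 2160/s^7

Final answer: 2160/s^7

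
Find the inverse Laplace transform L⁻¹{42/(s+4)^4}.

L⁻¹{n!/(s-a)^(n+1)} = t^n·e^(at) with n=3, a=-4. So L⁻¹{6/(s+4)^4} = t^3·e^(-4t), and L⁻¹{42/(s+4)^4} = (42/6)·t^3·e^(-4t) = 7·t^3·e^(-4t)

Final answer: 7·t^3·e^(-4t)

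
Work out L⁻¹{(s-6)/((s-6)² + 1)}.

Using frequency shift: L⁻¹{(s-a)/((s-a)² + b²)} = e^(at)cos(bt). Here a=6, b=1

Final answer: e^(6t)·cos(t)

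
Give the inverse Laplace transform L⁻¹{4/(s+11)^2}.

L⁻¹{n!/(s-a)^(n+1)} = t^n·e^(at) with n=1, a=-11. So L⁻¹{1/(s+11)^2} = t·e^(-11t), and L⁻¹{4/(s+11)^2} = (4/1)·t·e^(-11t) = 4·t·e^(-11t)

Final answer: 4·t·e^(-11t)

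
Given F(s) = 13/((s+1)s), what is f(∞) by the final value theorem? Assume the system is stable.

f(∞) = lim_{s→0} sF(s) = lim_{s→0} 13/(s+1) = 13

Final answer: 13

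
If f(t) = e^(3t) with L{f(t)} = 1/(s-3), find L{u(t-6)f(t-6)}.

Time shift theorem: L{u(t-a)f(t-a)} = e^(-as)F(s). Here a=6, F(s) = 1/(s-3), so L{u(t-6)f(t-6)} = e^(-6s)·1/(s-3)

Final answer: e^(-6s)·1/(s-3)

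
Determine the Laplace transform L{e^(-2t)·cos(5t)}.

L{e^(at)·cos(ωt)} = (s-a)/((s-a)² + ω²), so L{e^(-2t)·cos(5t)} = (s+2)/((s+2)² + 25)

Final answer: (s+2)/((s+2)² + 25)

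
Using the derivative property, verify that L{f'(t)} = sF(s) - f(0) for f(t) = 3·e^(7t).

f'(t) = 21e^(7t). Direct: L{f'(t)} = 21/(s-7). Property: s·3/(s-7) - 3 = (3s - 3(s-7))/(s-7) = 21/(s-7). ✓

Final answer: 21/(s-7)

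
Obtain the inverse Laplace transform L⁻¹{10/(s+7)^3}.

L⁻¹{n!/(s-a)^(n+1)} = t^n·e^(at) with n=2, a=-7. So L⁻¹{2/(s+7)^3} = t^2·e^(-7t), and L⁻¹{10/(s+7)^3} = (10/2)·t^2·e^(-7t) = 5·t^2·e^(-7t)

Final answer: 5·t^2·e^(-7t)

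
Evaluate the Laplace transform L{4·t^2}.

L{t^n} = n!/s^(n+1), so L{t^2} = 2/s^3. Then L{4·t^2} = 4·2/s^3 = 8/s^3

Final answer: 8/s^3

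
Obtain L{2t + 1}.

L{2t + 1} = 2·L{t} + L{1} = 2/s² + 1/s

Final answer: 2/s² + 1/s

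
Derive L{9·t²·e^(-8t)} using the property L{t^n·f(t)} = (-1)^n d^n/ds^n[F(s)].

L{e^(-8t)} = 1/(s+8). d/ds[1/(s+8)] = -1/(s+8)². d²/ds²[1/(s+8)] = 2/(s+8)³. So L{t²·e^(-8t)} = (-1)² · 2/(s+8)³ = 2/(s+8)³. Then L{9·t²·e^(-8t)} = 9·2/(s+8)³ = 18/(s+8)³

Final answer: 18/(s+8)³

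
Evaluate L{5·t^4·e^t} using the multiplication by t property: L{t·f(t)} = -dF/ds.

Using L{t^n·e^(at)} = n!/(s-a)^(n+1), L{t^4·e^t} = 24/(s-1)^5, so L{5·t^4·e^t} = 5·24/(s-1)^5 = 120/(s-1)^5

Final answer: 120/(s-1)^5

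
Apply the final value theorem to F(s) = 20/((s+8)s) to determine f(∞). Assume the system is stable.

f(∞) = lim_{s→0} sF(s) = lim_{s→0} 20/(s+8) = 5/2

Final answer: 5/2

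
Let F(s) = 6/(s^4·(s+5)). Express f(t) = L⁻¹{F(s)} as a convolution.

6/(s^4·(s+5)) = (6/s^4)·(1/(s+5)) = L{t^3}·L{e^(-5t)}. So f(t) = t^3*e^(-5t) = ∫₀ᵗ τ^3·e^(-5(t-τ)) dτ

Final answer: ∫₀ᵗ τ^3·e^(-5(t-τ)) dτ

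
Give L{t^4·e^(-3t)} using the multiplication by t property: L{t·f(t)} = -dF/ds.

Using L{t^n·e^(at)} = n!/(s-a)^(n+1), L{t^4·e^(-3t)} = 24/(s+3)^5

Final answer: 24/(s+3)^5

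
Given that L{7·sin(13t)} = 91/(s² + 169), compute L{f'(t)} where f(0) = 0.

L{f'(t)} = s·F(s) - f(0) = s·91/(s² + 169) - 0 = 91s/(s² + 169)

Final answer: 91s/(s² + 169)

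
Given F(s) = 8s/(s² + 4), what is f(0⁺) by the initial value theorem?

f(0⁺) = lim_{s→∞} s·8s/(s² + 4) = lim_{s→∞} 8s²/(s² + 4) = 8

Final answer: 8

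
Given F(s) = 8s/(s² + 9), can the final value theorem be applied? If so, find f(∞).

The final value theorem requires all poles of sF(s) in the left half-plane. sF(s) = 8s²/(s² + 9) has poles at s = ±3i (imaginary axis). Theorem does NOT apply (oscillatory system).

Final answer: Not applicable (oscillatory)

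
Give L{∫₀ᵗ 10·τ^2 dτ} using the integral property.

L{∫₀ᵗ f(τ)dτ} = F(s)/s with f(t) = 10t^2. F(s) = 20/s^3, so L{∫₀ᵗ 10·τ^2 dτ} = (20/s^3)/s = 20/s^4. (Check: ∫₀ᵗ 10·τ^2 dτ = 10t^3/3.)

Final answer: 20/s^4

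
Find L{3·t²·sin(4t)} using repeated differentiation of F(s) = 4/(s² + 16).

F(s) = 4/(s² + 16). F'(s) = -8s/(s² + 16)². F''(s) = -8(16 - 3s²)/(s² + 16)³ = (24s² - 128)/(s² + 16)³. So L{t²·sin(4t)} = (-1)² F''(s) = (24s² - 128)/(s² + 16)³. Then L{3·t²·sin(4t)} = 3·(24s² - 128)/(s² + 16)³ = (72s² - 384)/(s² + 16)³

Final answer: (72s² - 384)/(s² + 16)³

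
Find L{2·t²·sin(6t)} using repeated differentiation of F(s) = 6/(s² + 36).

F(s) = 6/(s² + 36). F'(s) = -12s/(s² + 36)². F''(s) = -12(36 - 3s²)/(s² + 36)³ = (36s² - 432)/(s² + 36)³. So L{t²·sin(6t)} = (-1)² F''(s) = (36s² - 432)/(s² + 36)³. Then L{2·t²·sin(6t)} = 2·(36s² - 432)/(s² + 36)³ = (72s² - 864)/(s² + 36)³

Final answer: (72s² - 864)/(s² + 36)³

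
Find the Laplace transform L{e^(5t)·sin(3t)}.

L{e^(at)·sin(ωt)} = ω/((s-a)² + ω²), so L{e^(5t)·sin(3t)} = 3/((s-5)² + 9)

Final answer: 3/((s-5)² + 9)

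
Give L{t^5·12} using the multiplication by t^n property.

L{12} = 12/s. d^1/ds^1[1/s] = -1/s². d^2/ds^2[1/s] = 2/s^3. d^3/ds^3[1/s] = -6/s^4. d^4/ds^4[1/s] = 24/s^5. d^5/ds^5[1/s] = -120/s^6. So L{t^5} = (-1)^{5}·-120/s^6 = 120/s^6. Then L{t^5·12} = 12·120/s^6 = 1440/s^6

Final answer: 1440/s^6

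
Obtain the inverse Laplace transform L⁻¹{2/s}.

L⁻¹{c/s} = c, so L⁻¹{2/s} = 2

Final answer: 2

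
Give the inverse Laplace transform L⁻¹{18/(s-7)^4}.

L⁻¹{n!/(s-a)^(n+1)} = t^n·e^(at) with n=3, a=7. So L⁻¹{6/(s-7)^4} = t^3·e^(7t), and L⁻¹{18/(s-7)^4} = (18/6)·t^3·e^(7t) = 3·t^3·e^(7t)

Final answer: 3·t^3·e^(7t)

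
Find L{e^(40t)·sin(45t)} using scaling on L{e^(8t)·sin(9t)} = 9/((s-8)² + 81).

Scaling with a=5: L{e^(40t)·sin(45t)} = (1/5) · 9/((s/5-8)² + 81). Simplifying: 45/((s-40)² + 2025)

Final answer: 45/((s-40)² + 2025)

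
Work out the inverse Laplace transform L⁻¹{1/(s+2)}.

L⁻¹{1/(s-a)} = e^(at), so L⁻¹{1/(s+2)} = e^(-2t)

Final answer: e^(-2t)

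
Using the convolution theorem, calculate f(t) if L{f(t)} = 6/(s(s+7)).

6/(s(s+7)) = (6/s)·(1/(s+7)) = L{6}·L{e^(-7t)}. By convolution, f(t) = 6*e^(-7t) = ∫₀ᵗ 6·e^(-7τ) dτ = 6·(1 - e^(-7t))/7

Final answer: 6·(1 - e^(-7t))/7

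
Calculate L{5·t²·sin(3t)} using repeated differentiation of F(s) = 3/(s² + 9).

F(s) = 3/(s² + 9). F'(s) = -6s/(s² + 9)². F''(s) = -6(9 - 3s²)/(s² + 9)³ = (18s² - 54)/(s² + 9)³. So L{t²·sin(3t)} = (-1)² F''(s) = (18s² - 54)/(s² + 9)³. Then L{5·t²·sin(3t)} = 5·(18s² - 54)/(s² + 9)³ = (90s² - 270)/(s² + 9)³

Final answer: (90s² - 270)/(s² + 9)³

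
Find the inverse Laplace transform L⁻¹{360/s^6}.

L⁻¹{n!/s^(n+1)} = t^n with n=5. So L⁻¹{120/s^6} = t^5, and L⁻¹{360/s^6} = (360/120)·t^5 = 3·t^5

Final answer: 3·t^5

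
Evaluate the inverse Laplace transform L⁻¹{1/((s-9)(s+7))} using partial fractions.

Decompose: A/(s-9) + B/(s+7). A = 1/16, B = -1/16. f(t) = (e^(9t) - e^(-7t))/16

Final answer: (e^(9t) - e^(-7t))/16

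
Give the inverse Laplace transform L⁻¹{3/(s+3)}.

L⁻¹{1/(s-a)} = e^(at), so L⁻¹{1/(s+3)} = e^(-3t), and L⁻¹{3/(s+3)} = 3·e^(-3t)

Final answer: 3·e^(-3t)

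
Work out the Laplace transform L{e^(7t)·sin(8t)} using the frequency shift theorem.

Frequency shift: L{e^(at)f(t)} = F(s-a). L{e^(7t)·sin(8t)} = 8/((s-7)² + 64)

Final answer: 8/((s-7)² + 64)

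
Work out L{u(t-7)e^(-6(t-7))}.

u(t-a)f(t-a) with f(t)=e^(-6t). L{e^(-6t)} = 1/(s+6). By time shift: e^(-7s)/(s+6)

Final answer: e^(-7s)/(s+6)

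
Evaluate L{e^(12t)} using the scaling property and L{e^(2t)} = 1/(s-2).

Using L{f(at)} = (1/a)F(s/a) with a=6 and f(t) = e^(2t): L{e^(12t)} = (1/6) · 1/((s/6)-2) = (1/6) · 6/(s-12) = 1/(s-12)

Final answer: 1/(s-12)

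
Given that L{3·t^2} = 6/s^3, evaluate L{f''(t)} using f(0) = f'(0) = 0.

L{f''(t)} = s²F(s) - sf(0) - f'(0) = s²·6/s^3 - 0 - 0 = 6/s

Final answer: 6/s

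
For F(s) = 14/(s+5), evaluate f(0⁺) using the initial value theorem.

f(0⁺) = lim_{s→∞} s·14/(s+5) = lim_{s→∞} 14s/(s+5) = 14

Final answer: 14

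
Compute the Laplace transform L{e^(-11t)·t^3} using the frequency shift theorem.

L{e^(at)·t^n} = n!/(s-a)^(n+1), so L{e^(-11t)·t^3} = 6/(s+11)^4

Final answer: 6/(s+11)^4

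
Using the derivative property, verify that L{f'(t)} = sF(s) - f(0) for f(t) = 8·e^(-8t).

f'(t) = -64e^(-8t). Direct: L{f'(t)} = -64/(s+8). Property: s·8/(s+8) - 8 = (8s - 8(s+8))/(s+8) = -64/(s+8). ✓

Final answer: -64/(s+8)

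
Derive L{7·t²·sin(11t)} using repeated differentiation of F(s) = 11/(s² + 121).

F(s) = 11/(s² + 121). F'(s) = -22s/(s² + 121)². F''(s) = -22(121 - 3s²)/(s² + 121)³ = (66s² - 2662)/(s² + 121)³. So L{t²·sin(11t)} = (-1)² F''(s) = (66s² - 2662)/(s² + 121)³. Then L{7·t²·sin(11t)} = 7·(66s² - 2662)/(s² + 121)³ = (462s² - 18634)/(s² + 121)³

Final answer: (462s² - 18634)/(s² + 121)³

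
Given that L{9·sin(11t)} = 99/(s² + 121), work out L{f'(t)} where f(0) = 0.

L{f'(t)} = s·F(s) - f(0) = s·99/(s² + 121) - 0 = 99s/(s² + 121)

Final answer: 99s/(s² + 121)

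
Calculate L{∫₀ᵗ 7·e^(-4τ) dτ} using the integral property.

L{∫₀ᵗ f(τ)dτ} = F(s)/s with F(s) = 7/(s+4), so L{∫₀ᵗ 7·e^(-4τ) dτ} = 7/(s(s+4))

Final answer: 7/(s(s+4))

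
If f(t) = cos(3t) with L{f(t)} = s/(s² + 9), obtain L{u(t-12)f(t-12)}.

Time shift theorem: L{u(t-a)f(t-a)} = e^(-as)F(s). Here a=12, F(s) = s/(s² + 9), so L{u(t-12)f(t-12)} = e^(-12s)·s/(s² + 9)

Final answer: e^(-12s)·s/(s² + 9)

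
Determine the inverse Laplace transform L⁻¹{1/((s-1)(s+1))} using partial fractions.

Decompose: A/(s-1) + B/(s+1). A = 1/2, B = -1/2. f(t) = (e^t - e^(-t))/2

Final answer: (e^t - e^(-t))/2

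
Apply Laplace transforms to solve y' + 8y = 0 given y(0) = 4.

L{y'} + 8L{y} = 0. sY - 4 + 8Y = 0. Y(s+8) = 4. Y = 4/(s+8)

Final answer: y(t) = 4e^(-8t)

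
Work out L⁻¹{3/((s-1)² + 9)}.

Form: b/((s-a)² + b²) → e^(at)sin(bt). With a=1, b=3

Final answer: e^t·sin(3t)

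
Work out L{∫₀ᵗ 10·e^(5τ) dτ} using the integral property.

L{∫₀ᵗ f(τ)dτ} = F(s)/s with F(s) = 10/(s-5), so L{∫₀ᵗ 10·e^(5τ) dτ} = 10/(s(s-5))

Final answer: 10/(s(s-5))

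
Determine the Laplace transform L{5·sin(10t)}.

L{sin(ωt)} = ω/(s² + ω²), so L{sin(10t)} = 10/(s² + 100). Then L{5·sin(10t)} = 5·10/(s² + 100) = 50/(s² + 100)

Final answer: 50/(s² + 100)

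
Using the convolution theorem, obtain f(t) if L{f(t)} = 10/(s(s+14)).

10/(s(s+14)) = (10/s)·(1/(s+14)) = L{10}·L{e^(-14t)}. By convolution, f(t) = 10*e^(-14t) = ∫₀ᵗ 10·e^(-14τ) dτ = 10·(1 - e^(-14t))/14

Final answer: 10·(1 - e^(-14t))/14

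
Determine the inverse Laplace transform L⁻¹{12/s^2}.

L⁻¹{n!/s^(n+1)} = t^n with n=1. So L⁻¹{1/s^2} = t, and L⁻¹{12/s^2} = (12/1)·t = 12·t

Final answer: 12·t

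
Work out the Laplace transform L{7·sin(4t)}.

L{sin(ωt)} = ω/(s² + ω²), so L{sin(4t)} = 4/(s² + 16). Then L{7·sin(4t)} = 7·4/(s² + 16) = 28/(s² + 16)

Final answer: 28/(s² + 16)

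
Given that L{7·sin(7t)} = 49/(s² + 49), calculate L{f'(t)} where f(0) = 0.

L{f'(t)} = s·F(s) - f(0) = s·49/(s² + 49) - 0 = 49s/(s² + 49)

Final answer: 49s/(s² + 49)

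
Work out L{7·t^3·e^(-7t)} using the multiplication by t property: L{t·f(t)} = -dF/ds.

Using L{t^n·e^(at)} = n!/(s-a)^(n+1), L{t^3·e^(-7t)} = 6/(s+7)^4, so L{7·t^3·e^(-7t)} = 7·6/(s+7)^4 = 42/(s+7)^4

Final answer: 42/(s+7)^4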